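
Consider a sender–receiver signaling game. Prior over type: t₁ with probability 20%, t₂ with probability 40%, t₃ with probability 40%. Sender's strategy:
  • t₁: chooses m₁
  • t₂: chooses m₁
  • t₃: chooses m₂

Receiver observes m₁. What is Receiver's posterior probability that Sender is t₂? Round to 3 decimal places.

Apply Bayes' rule using the sender's strategy as the likelihood.
P(m₁) = 0.2·1 + 0.4·1 + 0.4·0 = 0.6
P(t₂ | m₁) = (0.4·1) / 0.6 = 0.4 / 0.6 = 0.666667

0.667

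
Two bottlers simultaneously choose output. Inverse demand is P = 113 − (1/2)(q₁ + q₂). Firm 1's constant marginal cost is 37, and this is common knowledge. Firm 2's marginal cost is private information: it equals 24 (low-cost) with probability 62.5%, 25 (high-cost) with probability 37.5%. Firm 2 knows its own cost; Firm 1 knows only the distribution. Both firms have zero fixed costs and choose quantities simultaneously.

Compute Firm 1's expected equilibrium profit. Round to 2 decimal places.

Type-c best response for Firm 2: q₂(c) = (113 − c) − q₁/2.
Firm 1 maximizes expected profit; its first-order condition is 113 − q₁ − (1/2)E[q₂] − 37 = 0.
Substituting E[q₂] and solving: E[c₂] = 24.375, so q₁ = (113 − 2·37 + 24.375)/(3/2) = 42.25.
E[P] = 113 − (1/2)·(q₁ + E[q₂]) = 58.125; Firm 1's expected profit = (E[P] − 37)·q₁ = (58.125 − 37)·42.25 = 892.531.

892.53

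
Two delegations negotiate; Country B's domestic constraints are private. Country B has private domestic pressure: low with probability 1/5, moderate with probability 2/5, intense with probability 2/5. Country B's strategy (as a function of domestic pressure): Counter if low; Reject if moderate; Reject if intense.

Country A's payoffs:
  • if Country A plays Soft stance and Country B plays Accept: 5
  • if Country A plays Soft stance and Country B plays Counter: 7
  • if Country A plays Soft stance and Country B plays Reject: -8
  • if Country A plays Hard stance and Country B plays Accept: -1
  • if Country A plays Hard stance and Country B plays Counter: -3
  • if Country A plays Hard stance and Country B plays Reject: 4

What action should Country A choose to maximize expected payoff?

Hard stance

E[Soft stance] = 1/5·(7) + 2/5·(-8) + 2/5·(-8) = -5
E[Hard stance] = 1/5·(-3) + 2/5·(4) + 2/5·(4) = 13/5
Best response: Hard stance (13/5 is the largest).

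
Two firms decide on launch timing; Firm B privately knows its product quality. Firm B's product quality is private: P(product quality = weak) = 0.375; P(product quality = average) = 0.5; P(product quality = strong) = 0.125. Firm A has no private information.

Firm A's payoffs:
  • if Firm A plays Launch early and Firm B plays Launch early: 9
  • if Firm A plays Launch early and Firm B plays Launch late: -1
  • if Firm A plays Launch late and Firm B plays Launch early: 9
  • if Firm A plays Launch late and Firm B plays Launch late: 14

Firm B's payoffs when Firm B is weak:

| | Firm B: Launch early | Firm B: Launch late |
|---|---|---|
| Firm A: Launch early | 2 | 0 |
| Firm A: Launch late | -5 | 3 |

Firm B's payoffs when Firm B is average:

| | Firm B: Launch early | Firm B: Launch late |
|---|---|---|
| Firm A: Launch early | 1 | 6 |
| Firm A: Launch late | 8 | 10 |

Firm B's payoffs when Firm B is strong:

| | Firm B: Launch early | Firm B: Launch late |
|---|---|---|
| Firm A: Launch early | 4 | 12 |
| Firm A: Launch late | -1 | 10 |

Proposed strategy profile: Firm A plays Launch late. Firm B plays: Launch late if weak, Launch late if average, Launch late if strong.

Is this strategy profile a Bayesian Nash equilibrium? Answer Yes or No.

Yes

Firm A plays Launch late: E[Launch late] = 0.375·(14) + 0.5·(14) + 0.125·(14) = 14; E[Launch early] = -1. Best-responding. ✓
Firm B (product quality weak), facing Launch late: Launch early gives -5, Launch late gives 3. Proposed Launch late is best. ✓
Firm B (product quality average), facing Launch late: Launch early gives 8, Launch late gives 10. Proposed Launch late is best. ✓
Firm B (product quality strong), facing Launch late: Launch early gives -1, Launch late gives 10. Proposed Launch late is best. ✓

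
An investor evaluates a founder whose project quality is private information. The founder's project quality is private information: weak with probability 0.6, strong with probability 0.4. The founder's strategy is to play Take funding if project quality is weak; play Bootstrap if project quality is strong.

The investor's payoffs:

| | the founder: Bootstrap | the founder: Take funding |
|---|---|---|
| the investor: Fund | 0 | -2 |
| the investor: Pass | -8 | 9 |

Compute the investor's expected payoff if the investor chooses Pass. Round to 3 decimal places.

2.200

Take the expectation over the founder's project quality, weighting each type's action by its prior probability.
E[Pass] = 0.6·9 + 0.4·(-8) = 5.4 + (-3.2) = 2.2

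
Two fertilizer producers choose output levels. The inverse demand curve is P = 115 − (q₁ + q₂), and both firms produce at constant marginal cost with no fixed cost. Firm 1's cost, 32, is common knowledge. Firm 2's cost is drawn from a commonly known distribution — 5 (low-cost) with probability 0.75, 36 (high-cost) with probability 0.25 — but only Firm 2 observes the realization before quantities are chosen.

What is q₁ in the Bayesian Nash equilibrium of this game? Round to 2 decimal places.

Each type of Firm 2 best-responds to q₁; Firm 1 best-responds to the expected q₂ over Firm 2's types.
Firm 2 with cost c maximizes (115 − (q₁+q₂) − c)·q₂, giving q₂(c) = (115 − c − q₁)/2.
E[c₂] = 0.75·5 + 0.25·36 = 12.75
Firm 1's FOC against E[q₂] yields q₁ = (115 − 2·32 + E[c₂])/3 = (115 − 64 + 12.75)/3 = 21.25.

21.25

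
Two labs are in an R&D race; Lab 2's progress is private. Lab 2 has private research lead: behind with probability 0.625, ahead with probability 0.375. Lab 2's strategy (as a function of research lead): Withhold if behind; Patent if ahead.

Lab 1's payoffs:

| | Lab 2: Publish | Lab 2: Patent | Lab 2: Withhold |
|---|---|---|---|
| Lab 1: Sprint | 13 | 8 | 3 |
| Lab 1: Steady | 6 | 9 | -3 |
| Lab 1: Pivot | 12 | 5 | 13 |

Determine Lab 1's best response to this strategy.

Pivot

E[Sprint] = 0.625·(3) + 0.375·(8) = 4.875
E[Steady] = 0.625·(-3) + 0.375·(9) = 1.5
E[Pivot] = 0.625·(13) + 0.375·(5) = 10
Best response: Pivot (10 is the largest).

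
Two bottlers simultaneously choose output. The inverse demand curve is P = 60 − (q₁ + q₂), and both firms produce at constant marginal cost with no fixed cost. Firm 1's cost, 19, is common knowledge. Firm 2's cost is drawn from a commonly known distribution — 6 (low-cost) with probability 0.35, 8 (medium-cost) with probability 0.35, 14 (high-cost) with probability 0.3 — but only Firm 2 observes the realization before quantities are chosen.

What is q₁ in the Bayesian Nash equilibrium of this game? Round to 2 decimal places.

10.37

Type-c best response for Firm 2: q₂(c) = (60 − c)/2 − q₁/2.
Firm 1 maximizes expected profit; its first-order condition is 60 − 2q₁ − E[q₂] − 19 = 0.
Substituting E[q₂] and solving: E[c₂] = 9.1, so q₁ = (60 − 2·19 + 9.1)/3 = 10.3667.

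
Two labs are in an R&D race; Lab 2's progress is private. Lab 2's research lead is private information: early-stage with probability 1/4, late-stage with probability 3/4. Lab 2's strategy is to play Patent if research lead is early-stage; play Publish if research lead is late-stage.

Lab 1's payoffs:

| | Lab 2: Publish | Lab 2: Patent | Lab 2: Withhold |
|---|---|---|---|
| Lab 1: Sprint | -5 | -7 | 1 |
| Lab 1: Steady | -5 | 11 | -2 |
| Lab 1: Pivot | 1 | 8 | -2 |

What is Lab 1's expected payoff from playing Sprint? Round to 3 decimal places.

-5.500

Take the expectation over Lab 2's research lead, weighting each type's action by its prior probability.
E[Sprint] = 1/4·(-7) + 3/4·(-5) = (-7/4) + (-15/4) = -11/2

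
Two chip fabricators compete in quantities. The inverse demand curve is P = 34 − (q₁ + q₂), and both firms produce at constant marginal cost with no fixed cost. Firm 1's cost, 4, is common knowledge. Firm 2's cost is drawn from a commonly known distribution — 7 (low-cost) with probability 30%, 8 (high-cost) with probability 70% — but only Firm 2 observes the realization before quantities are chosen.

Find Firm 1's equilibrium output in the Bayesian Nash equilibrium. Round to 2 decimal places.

Type-c best response for Firm 2: q₂(c) = (34 − c)/2 − q₁/2.
Firm 1 maximizes expected profit; its first-order condition is 34 − 2q₁ − E[q₂] − 4 = 0.
Substituting E[q₂] and solving: E[c₂] = 7.7, so q₁ = (34 − 2·4 + 7.7)/3 = 11.2333.

11.23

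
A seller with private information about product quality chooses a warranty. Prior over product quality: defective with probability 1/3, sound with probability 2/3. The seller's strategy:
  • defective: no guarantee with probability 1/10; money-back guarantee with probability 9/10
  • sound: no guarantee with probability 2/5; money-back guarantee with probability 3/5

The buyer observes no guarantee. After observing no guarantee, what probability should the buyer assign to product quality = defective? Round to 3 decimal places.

0.111

P(no guarantee) = (1/3)·(1/10) + (2/3)·(2/5) = 3/10
P(defective | no guarantee) = ((1/3)·(1/10)) / (3/10) = (1/30) / (3/10) = 1/9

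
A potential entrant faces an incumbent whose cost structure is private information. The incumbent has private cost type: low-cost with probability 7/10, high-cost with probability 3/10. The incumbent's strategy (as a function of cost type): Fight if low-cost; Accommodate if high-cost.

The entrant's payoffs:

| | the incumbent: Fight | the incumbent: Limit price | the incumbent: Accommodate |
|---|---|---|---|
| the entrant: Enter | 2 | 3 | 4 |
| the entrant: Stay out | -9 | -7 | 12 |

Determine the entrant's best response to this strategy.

Enter

E[Enter] = 7/10·(2) + 3/10·(4) = 13/5
E[Stay out] = 7/10·(-9) + 3/10·(12) = -27/10
Best response: Enter (13/5 is the largest).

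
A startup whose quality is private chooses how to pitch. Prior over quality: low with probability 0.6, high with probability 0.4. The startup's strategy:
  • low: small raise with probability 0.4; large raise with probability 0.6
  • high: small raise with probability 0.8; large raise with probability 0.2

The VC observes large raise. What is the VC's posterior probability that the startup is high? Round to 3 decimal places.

0.182

Apply Bayes' rule using the sender's strategy as the likelihood.
P(large raise) = 0.6·0.6 + 0.4·0.2 = 0.44
P(high | large raise) = (0.4·0.2) / 0.44 = 0.08 / 0.44 = 0.181818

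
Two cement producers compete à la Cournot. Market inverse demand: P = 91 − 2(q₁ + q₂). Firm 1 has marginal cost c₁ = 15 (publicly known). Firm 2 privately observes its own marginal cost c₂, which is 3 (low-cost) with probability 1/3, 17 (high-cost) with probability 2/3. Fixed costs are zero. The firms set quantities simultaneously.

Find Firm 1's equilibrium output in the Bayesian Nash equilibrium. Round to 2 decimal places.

12.22

Type-c best response for Firm 2: q₂(c) = (91 − c)/4 − q₁/2.
Firm 1 maximizes expected profit; its first-order condition is 91 − 4q₁ − 2E[q₂] − 15 = 0.
Substituting E[q₂] and solving: E[c₂] = 12.3333, so q₁ = (91 − 2·15 + 12.3333)/6 = 12.2222.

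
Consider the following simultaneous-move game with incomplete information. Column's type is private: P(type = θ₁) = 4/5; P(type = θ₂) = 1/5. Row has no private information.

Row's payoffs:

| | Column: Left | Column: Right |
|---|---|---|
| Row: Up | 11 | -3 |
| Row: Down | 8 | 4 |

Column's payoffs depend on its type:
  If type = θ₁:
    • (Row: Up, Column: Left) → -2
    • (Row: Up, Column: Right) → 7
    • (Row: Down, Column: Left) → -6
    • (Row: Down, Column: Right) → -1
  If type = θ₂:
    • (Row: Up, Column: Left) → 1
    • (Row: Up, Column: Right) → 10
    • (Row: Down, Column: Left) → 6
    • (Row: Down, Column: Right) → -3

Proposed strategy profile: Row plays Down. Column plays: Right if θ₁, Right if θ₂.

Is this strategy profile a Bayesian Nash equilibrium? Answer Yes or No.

Row plays Down: E[Down] = 4/5·(4) + 1/5·(4) = 4; E[Up] = -3. Best-responding. ✓
Column (type θ₁), facing Down: Left gives -6, Right gives -1. Proposed Right is best. ✓
Column (type θ₂), facing Down: Left gives 6, Right gives -3. Proposed Right is not best — profitable deviation exists. ✗

No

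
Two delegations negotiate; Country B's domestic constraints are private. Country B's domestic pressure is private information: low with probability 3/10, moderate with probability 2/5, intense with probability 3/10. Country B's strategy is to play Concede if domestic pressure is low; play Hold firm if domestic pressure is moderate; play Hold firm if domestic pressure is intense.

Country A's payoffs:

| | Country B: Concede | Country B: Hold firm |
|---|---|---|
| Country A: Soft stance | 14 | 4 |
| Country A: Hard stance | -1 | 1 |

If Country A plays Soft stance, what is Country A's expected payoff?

Take the expectation over Country B's domestic pressure, weighting each type's action by its prior probability.
E[Soft stance] = 3/10·14 + 2/5·4 + 3/10·4 = 21/5 + 8/5 + 6/5 = 7

7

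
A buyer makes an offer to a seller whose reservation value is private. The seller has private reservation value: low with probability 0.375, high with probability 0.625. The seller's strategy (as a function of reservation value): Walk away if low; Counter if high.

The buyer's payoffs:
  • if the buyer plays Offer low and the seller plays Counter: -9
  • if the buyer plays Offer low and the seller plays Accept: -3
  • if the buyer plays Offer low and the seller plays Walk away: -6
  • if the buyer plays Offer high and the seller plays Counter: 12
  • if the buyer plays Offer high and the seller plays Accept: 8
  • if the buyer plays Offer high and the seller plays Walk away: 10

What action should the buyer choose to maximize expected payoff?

E[Offer low] = 0.375·(-6) + 0.625·(-9) = -7.875
E[Offer high] = 0.375·(10) + 0.625·(12) = 11.25
Best response: Offer high (11.25 is the largest).

Offer high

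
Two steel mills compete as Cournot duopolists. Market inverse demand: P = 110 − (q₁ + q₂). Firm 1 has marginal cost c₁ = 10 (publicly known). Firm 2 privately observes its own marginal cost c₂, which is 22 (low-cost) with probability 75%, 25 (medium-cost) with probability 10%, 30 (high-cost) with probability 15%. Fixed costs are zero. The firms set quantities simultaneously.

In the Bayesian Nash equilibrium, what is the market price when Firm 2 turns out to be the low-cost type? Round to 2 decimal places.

47.08

Firm 2 with cost c maximizes (110 − (q₁+q₂) − c)·q₂, giving q₂(c) = (110 − c − q₁)/2.
E[c₂] = 0.75·22 + 0.1·25 + 0.15·30 = 23.5
Firm 1's FOC against E[q₂] yields q₁ = (110 − 2·10 + E[c₂])/3 = (110 − 20 + 23.5)/3 = 37.8333.
q₂(low-cost) = 25.0833, so P = 110 − (37.8333 + 25.0833) = 47.0833.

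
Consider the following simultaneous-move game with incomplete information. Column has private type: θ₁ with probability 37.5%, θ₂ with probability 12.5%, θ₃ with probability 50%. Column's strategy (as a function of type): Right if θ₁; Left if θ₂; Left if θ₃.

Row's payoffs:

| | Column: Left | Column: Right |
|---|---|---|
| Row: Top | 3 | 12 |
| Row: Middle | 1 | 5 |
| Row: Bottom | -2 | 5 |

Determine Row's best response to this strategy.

Top

Compute Row's expected payoff for each action, taking the expectation over Column's type.
E[Top] = 0.375·(12) + 0.125·(3) + 0.5·(3) = 6.375
E[Middle] = 0.375·(5) + 0.125·(1) + 0.5·(1) = 2.5
E[Bottom] = 0.375·(5) + 0.125·(-2) + 0.5·(-2) = 0.625
Best response: Top (6.375 is the largest).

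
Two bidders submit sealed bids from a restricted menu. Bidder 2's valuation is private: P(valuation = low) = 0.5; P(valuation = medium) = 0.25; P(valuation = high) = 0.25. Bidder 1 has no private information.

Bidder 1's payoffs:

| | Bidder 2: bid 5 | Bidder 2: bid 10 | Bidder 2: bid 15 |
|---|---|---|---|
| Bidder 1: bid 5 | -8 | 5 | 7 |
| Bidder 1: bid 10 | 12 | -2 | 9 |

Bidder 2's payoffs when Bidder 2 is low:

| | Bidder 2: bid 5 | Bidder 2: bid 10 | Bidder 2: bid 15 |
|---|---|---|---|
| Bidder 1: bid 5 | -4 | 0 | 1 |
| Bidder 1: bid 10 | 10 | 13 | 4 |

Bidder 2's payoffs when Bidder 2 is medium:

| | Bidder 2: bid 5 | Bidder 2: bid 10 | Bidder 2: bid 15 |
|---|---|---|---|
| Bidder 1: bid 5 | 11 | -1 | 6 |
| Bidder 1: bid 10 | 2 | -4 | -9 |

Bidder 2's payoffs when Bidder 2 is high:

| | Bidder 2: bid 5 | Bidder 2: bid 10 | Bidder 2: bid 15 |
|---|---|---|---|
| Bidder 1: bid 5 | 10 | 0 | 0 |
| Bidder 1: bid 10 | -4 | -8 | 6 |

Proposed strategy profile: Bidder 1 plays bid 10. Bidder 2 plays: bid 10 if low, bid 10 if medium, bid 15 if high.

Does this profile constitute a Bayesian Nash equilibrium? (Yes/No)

No

Bidder 1 plays bid 10: E[bid 10] = 0.5·(-2) + 0.25·(-2) + 0.25·(9) = 0.75; E[bid 5] = 5.5. Not best-responding. ✗
Bidder 2 (valuation low), facing bid 10: bid 5 gives 10, bid 10 gives 13, bid 15 gives 4. Proposed bid 10 is best. ✓
Bidder 2 (valuation medium), facing bid 10: bid 5 gives 2, bid 10 gives -4, bid 15 gives -9. Proposed bid 10 is not best — profitable deviation exists. ✗
Bidder 2 (valuation high), facing bid 10: bid 5 gives -4, bid 10 gives -8, bid 15 gives 6. Proposed bid 15 is best. ✓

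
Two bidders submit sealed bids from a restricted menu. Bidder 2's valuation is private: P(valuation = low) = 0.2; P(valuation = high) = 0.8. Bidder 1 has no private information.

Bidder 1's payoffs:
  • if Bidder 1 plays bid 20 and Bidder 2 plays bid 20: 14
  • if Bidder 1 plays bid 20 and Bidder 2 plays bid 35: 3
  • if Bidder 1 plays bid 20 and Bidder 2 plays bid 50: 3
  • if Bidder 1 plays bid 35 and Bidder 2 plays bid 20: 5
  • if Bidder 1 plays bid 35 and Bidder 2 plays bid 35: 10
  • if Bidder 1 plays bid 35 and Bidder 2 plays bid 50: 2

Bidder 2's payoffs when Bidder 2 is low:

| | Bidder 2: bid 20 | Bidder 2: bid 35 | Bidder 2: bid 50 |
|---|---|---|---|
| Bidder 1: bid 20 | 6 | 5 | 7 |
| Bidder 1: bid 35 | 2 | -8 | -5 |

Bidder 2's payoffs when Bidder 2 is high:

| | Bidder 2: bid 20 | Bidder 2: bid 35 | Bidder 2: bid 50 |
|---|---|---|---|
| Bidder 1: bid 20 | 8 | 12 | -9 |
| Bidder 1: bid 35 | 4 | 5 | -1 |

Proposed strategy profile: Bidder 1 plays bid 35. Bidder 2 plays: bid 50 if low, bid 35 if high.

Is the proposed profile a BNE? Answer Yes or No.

Bidder 1 plays bid 35: E[bid 35] = 0.2·(2) + 0.8·(10) = 8.4; E[bid 20] = 3. Best-responding. ✓
Bidder 2 (valuation low), facing bid 35: bid 20 gives 2, bid 35 gives -8, bid 50 gives -5. Proposed bid 50 is not best — profitable deviation exists. ✗
Bidder 2 (valuation high), facing bid 35: bid 20 gives 4, bid 35 gives 5, bid 50 gives -1. Proposed bid 35 is best. ✓

No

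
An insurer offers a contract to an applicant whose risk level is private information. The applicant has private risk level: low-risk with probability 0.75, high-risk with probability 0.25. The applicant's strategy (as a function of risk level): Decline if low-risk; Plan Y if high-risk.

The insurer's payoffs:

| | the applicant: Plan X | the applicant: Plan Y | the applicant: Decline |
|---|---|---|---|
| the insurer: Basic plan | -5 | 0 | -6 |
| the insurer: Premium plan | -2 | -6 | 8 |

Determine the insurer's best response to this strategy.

Premium plan

Compute the insurer's expected payoff for each action, taking the expectation over the applicant's type.
E[Basic plan] = 0.75·(-6) + 0.25·(0) = -4.5
E[Premium plan] = 0.75·(8) + 0.25·(-6) = 4.5
Best response: Premium plan (4.5 is the largest).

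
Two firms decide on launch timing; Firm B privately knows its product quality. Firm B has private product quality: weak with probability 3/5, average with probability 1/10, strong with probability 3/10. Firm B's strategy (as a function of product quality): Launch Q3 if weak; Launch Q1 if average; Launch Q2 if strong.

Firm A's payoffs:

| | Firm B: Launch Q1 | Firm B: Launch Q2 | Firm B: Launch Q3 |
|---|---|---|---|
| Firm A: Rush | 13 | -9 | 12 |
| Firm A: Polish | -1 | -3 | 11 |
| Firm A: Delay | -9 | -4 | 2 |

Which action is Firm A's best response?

Rush

E[Rush] = 3/5·(12) + 1/10·(13) + 3/10·(-9) = 29/5
E[Polish] = 3/5·(11) + 1/10·(-1) + 3/10·(-3) = 28/5
E[Delay] = 3/5·(2) + 1/10·(-9) + 3/10·(-4) = -9/10
Best response: Rush (29/5 is the largest).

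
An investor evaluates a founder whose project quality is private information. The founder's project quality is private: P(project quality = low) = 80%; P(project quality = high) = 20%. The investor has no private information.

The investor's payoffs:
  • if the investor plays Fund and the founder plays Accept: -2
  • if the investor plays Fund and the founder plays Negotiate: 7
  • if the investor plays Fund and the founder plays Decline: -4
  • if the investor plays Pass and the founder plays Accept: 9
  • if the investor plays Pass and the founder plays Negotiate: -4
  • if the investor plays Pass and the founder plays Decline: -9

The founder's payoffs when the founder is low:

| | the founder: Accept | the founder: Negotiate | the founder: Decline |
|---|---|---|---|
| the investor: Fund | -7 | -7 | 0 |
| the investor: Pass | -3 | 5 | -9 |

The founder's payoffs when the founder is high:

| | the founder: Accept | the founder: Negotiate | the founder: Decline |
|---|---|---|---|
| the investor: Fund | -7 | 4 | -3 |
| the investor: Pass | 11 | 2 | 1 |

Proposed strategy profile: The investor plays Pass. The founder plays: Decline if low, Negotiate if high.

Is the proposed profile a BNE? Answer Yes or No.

No

A profile is a BNE iff every type of every player is best-responding given beliefs about the other side.
The investor plays Pass: E[Pass] = 0.8·(-9) + 0.2·(-4) = -8; E[Fund] = -1.8. Not best-responding. ✗
The founder (project quality low), facing Pass: Accept gives -3, Negotiate gives 5, Decline gives -9. Proposed Decline is not best — profitable deviation exists. ✗
The founder (project quality high), facing Pass: Accept gives 11, Negotiate gives 2, Decline gives 1. Proposed Negotiate is not best — profitable deviation exists. ✗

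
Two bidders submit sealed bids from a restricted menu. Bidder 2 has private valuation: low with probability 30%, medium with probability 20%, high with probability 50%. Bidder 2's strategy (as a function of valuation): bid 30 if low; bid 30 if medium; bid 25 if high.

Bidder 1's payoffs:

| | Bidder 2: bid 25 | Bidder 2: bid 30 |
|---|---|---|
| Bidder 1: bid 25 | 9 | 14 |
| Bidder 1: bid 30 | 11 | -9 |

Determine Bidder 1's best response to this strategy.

E[bid 25] = 0.3·(14) + 0.2·(14) + 0.5·(9) = 11.5
E[bid 30] = 0.3·(-9) + 0.2·(-9) + 0.5·(11) = 1
Best response: bid 25 (11.5 is the largest).

bid 25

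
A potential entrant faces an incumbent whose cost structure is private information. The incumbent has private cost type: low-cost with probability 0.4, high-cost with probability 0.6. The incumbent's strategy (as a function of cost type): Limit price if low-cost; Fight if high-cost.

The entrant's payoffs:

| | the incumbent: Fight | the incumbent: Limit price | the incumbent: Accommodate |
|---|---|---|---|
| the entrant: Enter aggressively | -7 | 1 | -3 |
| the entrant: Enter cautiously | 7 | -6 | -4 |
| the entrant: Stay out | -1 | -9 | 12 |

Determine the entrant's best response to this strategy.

Enter cautiously

E[Enter aggressively] = 0.4·(1) + 0.6·(-7) = -3.8
E[Enter cautiously] = 0.4·(-6) + 0.6·(7) = 1.8
E[Stay out] = 0.4·(-9) + 0.6·(-1) = -4.2
Best response: Enter cautiously (1.8 is the largest).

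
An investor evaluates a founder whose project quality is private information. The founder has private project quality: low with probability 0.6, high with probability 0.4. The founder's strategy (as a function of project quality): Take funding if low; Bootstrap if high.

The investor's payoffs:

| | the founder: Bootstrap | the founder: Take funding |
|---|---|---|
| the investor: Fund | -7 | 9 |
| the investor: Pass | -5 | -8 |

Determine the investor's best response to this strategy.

Fund

E[Fund] = 0.6·(9) + 0.4·(-7) = 2.6
E[Pass] = 0.6·(-8) + 0.4·(-5) = -6.8
Best response: Fund (2.6 is the largest).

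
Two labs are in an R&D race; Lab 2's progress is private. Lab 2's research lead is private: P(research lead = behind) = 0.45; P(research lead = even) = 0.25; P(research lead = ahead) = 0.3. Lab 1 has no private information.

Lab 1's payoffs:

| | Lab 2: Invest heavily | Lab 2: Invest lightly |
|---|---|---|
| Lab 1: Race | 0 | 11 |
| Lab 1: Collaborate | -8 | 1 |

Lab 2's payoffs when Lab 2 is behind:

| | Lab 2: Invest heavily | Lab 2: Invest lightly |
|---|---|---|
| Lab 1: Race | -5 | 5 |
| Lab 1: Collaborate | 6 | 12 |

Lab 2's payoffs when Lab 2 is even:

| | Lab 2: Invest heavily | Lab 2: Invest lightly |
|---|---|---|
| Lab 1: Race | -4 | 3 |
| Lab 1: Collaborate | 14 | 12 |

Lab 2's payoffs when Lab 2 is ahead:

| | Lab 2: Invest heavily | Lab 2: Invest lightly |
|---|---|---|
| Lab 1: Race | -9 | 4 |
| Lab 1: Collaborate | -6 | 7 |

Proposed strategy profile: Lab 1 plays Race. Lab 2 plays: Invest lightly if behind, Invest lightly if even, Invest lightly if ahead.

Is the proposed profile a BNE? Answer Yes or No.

Lab 1 plays Race: E[Race] = 0.45·(11) + 0.25·(11) + 0.3·(11) = 11; E[Collaborate] = 1. Best-responding. ✓
Lab 2 (research lead behind), facing Race: Invest heavily gives -5, Invest lightly gives 5. Proposed Invest lightly is best. ✓
Lab 2 (research lead even), facing Race: Invest heavily gives -4, Invest lightly gives 3. Proposed Invest lightly is best. ✓
Lab 2 (research lead ahead), facing Race: Invest heavily gives -9, Invest lightly gives 4. Proposed Invest lightly is best. ✓

Yes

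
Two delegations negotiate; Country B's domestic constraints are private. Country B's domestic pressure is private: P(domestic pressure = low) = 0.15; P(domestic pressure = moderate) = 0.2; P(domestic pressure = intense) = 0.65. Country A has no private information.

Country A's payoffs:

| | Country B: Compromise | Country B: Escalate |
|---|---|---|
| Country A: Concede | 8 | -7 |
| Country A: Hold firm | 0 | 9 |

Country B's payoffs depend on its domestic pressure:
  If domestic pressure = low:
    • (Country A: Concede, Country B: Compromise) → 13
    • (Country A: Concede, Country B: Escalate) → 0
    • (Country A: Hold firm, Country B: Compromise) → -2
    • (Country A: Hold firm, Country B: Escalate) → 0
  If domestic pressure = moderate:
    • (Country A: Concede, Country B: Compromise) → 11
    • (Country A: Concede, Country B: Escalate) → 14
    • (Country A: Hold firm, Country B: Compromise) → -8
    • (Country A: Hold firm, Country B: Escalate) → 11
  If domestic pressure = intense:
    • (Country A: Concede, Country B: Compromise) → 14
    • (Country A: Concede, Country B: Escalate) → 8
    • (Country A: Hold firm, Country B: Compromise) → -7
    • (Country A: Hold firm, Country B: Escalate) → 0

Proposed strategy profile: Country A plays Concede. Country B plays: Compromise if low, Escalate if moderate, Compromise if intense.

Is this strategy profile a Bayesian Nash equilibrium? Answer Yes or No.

Country A plays Concede: E[Concede] = 0.15·(8) + 0.2·(-7) + 0.65·(8) = 5; E[Hold firm] = 1.8. Best-responding. ✓
Country B (domestic pressure low), facing Concede: Compromise gives 13, Escalate gives 0. Proposed Compromise is best. ✓
Country B (domestic pressure moderate), facing Concede: Compromise gives 11, Escalate gives 14. Proposed Escalate is best. ✓
Country B (domestic pressure intense), facing Concede: Compromise gives 14, Escalate gives 8. Proposed Compromise is best. ✓

Yes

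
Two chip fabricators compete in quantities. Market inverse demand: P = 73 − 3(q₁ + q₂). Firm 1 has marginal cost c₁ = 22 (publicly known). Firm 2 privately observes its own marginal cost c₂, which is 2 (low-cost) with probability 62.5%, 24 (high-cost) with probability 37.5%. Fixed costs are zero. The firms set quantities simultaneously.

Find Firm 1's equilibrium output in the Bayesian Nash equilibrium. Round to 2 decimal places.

Type-c best response for Firm 2: q₂(c) = (73 − c)/6 − q₁/2.
Firm 1 maximizes expected profit; its first-order condition is 73 − 6q₁ − 3E[q₂] − 22 = 0.
Substituting E[q₂] and solving: E[c₂] = 10.25, so q₁ = (73 − 2·22 + 10.25)/9 = 4.36111.

4.36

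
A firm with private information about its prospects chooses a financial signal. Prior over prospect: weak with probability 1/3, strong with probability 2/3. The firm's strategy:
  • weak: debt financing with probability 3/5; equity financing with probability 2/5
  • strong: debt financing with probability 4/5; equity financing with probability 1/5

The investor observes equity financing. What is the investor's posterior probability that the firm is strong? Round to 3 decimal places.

0.500

P(equity financing) = (1/3)·(2/5) + (2/3)·(1/5) = 4/15
P(strong | equity financing) = ((2/3)·(1/5)) / (4/15) = (2/15) / (4/15) = 1/2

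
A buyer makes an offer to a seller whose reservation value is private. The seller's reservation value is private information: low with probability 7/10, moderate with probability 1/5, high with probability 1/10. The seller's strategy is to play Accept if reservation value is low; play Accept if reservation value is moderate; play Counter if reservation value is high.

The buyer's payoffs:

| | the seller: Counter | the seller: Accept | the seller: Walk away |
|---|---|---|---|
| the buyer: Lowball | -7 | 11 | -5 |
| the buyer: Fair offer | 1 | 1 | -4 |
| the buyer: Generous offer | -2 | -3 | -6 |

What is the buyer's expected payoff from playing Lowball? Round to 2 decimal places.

9.20

Take the expectation over the seller's reservation value, weighting each type's action by its prior probability.
E[Lowball] = 7/10·11 + 1/5·11 + 1/10·(-7) = 77/10 + 11/5 + (-7/10) = 46/5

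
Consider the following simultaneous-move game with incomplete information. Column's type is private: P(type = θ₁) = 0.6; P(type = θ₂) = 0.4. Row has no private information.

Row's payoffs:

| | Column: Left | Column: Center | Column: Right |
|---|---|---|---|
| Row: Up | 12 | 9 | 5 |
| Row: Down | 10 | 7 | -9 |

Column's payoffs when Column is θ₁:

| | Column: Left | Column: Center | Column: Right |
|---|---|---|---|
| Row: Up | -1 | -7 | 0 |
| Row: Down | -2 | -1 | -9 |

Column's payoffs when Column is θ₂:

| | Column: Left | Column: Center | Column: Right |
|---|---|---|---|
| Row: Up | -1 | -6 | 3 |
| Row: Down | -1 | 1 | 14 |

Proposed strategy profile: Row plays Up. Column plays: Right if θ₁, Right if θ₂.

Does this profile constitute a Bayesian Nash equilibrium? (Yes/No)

A profile is a BNE iff every type of every player is best-responding given beliefs about the other side.
Row plays Up: E[Up] = 0.6·(5) + 0.4·(5) = 5; E[Down] = -9. Best-responding. ✓
Column (type θ₁), facing Up: Left gives -1, Center gives -7, Right gives 0. Proposed Right is best. ✓
Column (type θ₂), facing Up: Left gives -1, Center gives -6, Right gives 3. Proposed Right is best. ✓

Yes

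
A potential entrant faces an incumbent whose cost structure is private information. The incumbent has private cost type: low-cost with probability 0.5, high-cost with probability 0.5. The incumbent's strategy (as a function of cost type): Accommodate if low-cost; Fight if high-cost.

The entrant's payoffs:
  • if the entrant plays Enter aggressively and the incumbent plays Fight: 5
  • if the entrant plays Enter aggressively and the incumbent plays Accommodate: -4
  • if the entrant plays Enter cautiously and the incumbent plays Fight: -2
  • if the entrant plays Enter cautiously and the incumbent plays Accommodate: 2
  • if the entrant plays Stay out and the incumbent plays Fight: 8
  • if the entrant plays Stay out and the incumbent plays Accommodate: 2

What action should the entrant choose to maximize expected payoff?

E[Enter aggressively] = 0.5·(-4) + 0.5·(5) = 0.5
E[Enter cautiously] = 0.5·(2) + 0.5·(-2) = 0
E[Stay out] = 0.5·(2) + 0.5·(8) = 5
Best response: Stay out (5 is the largest).

Stay out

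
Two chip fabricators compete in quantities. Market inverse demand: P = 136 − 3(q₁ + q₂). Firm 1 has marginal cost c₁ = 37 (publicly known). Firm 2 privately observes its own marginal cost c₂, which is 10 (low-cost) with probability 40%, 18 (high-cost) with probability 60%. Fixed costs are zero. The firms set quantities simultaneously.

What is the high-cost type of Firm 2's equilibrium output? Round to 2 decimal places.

15.40

Firm 2 with cost c maximizes (136 − 3(q₁+q₂) − c)·q₂, giving q₂(c) = (136 − c − 3q₁)/6.
E[c₂] = 0.4·10 + 0.6·18 = 14.8
Firm 1's FOC against E[q₂] yields q₁ = (136 − 2·37 + E[c₂])/9 = (136 − 74 + 14.8)/9 = 8.53333.
q₂(high-cost) = (136 − 18 − 3·8.53333)/6 = 15.4.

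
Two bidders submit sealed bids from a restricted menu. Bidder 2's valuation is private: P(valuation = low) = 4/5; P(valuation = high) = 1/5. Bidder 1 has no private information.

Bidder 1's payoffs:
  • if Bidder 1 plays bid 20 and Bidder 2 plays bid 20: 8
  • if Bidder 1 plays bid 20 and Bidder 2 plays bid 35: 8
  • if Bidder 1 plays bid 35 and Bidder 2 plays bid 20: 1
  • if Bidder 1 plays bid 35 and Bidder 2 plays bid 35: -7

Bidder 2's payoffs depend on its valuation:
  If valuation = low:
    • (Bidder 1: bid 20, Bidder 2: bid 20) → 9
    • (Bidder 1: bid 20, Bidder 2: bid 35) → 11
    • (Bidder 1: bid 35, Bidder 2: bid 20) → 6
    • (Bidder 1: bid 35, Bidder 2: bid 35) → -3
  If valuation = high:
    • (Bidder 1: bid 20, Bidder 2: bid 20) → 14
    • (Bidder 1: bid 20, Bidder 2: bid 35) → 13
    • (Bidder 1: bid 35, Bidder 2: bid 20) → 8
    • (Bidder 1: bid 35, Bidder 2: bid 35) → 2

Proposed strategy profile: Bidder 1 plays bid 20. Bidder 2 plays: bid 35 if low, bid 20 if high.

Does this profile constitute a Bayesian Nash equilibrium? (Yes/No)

Yes

A profile is a BNE iff every type of every player is best-responding given beliefs about the other side.
Bidder 1 plays bid 20: E[bid 20] = 4/5·(8) + 1/5·(8) = 8; E[bid 35] = -27/5. Best-responding. ✓
Bidder 2 (valuation low), facing bid 20: bid 20 gives 9, bid 35 gives 11. Proposed bid 35 is best. ✓
Bidder 2 (valuation high), facing bid 20: bid 20 gives 14, bid 35 gives 13. Proposed bid 20 is best. ✓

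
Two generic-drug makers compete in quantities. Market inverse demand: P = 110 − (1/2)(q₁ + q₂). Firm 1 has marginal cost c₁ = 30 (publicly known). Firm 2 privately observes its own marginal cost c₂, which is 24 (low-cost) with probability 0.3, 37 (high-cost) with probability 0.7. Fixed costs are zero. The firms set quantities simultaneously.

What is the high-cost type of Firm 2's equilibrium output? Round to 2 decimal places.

45.30

Firm 2 with cost c maximizes (110 − (1/2)(q₁+q₂) − c)·q₂, giving q₂(c) = (110 − c − (1/2)q₁).
E[c₂] = 0.3·24 + 0.7·37 = 33.1
Firm 1's FOC against E[q₂] yields q₁ = (110 − 2·30 + E[c₂])/(3/2) = (110 − 60 + 33.1)/(3/2) = 55.4.
q₂(high-cost) = (110 − 37 − (1/2)·55.4) = 45.3.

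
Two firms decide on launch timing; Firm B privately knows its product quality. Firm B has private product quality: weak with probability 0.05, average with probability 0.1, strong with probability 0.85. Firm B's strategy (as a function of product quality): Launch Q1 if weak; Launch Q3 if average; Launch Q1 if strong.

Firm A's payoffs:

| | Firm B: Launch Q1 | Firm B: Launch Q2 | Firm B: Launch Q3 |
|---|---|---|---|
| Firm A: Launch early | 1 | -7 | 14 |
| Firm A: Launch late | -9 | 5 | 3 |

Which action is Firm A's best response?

Launch early

E[Launch early] = 0.05·(1) + 0.1·(14) + 0.85·(1) = 2.3
E[Launch late] = 0.05·(-9) + 0.1·(3) + 0.85·(-9) = -7.8
Best response: Launch early (2.3 is the largest).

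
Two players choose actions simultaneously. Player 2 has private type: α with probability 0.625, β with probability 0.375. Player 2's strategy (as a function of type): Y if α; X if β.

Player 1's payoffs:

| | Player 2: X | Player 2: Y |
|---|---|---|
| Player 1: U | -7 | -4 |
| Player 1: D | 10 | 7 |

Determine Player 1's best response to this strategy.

D

E[U] = 0.625·(-4) + 0.375·(-7) = -5.125
E[D] = 0.625·(7) + 0.375·(10) = 8.125
Best response: D (8.125 is the largest).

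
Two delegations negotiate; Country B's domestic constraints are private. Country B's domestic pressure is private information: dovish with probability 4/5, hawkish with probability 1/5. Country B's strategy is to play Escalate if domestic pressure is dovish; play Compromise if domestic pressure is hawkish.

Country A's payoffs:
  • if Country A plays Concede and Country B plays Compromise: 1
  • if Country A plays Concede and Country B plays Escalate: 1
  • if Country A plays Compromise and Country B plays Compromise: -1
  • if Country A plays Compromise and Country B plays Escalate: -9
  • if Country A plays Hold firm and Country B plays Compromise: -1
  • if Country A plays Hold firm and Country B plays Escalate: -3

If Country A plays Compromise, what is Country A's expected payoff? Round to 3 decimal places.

-7.400

E[Compromise] = 4/5·(-9) + 1/5·(-1) = (-36/5) + (-1/5) = -37/5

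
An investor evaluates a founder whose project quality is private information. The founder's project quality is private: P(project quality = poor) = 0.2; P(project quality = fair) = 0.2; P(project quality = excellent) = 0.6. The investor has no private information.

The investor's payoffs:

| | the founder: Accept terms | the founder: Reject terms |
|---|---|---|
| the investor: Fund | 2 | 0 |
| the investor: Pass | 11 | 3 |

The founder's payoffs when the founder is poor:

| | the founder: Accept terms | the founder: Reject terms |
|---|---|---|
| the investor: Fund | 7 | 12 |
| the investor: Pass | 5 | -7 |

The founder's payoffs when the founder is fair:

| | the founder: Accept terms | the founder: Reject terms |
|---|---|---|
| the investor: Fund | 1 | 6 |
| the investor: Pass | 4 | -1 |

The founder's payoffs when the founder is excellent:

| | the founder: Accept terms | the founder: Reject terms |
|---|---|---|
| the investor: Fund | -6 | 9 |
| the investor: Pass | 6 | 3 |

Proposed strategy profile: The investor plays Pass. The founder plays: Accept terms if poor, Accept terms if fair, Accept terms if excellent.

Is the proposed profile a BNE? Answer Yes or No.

Yes

The investor plays Pass: E[Pass] = 0.2·(11) + 0.2·(11) + 0.6·(11) = 11; E[Fund] = 2. Best-responding. ✓
The founder (project quality poor), facing Pass: Accept terms gives 5, Reject terms gives -7. Proposed Accept terms is best. ✓
The founder (project quality fair), facing Pass: Accept terms gives 4, Reject terms gives -1. Proposed Accept terms is best. ✓
The founder (project quality excellent), facing Pass: Accept terms gives 6, Reject terms gives 3. Proposed Accept terms is best. ✓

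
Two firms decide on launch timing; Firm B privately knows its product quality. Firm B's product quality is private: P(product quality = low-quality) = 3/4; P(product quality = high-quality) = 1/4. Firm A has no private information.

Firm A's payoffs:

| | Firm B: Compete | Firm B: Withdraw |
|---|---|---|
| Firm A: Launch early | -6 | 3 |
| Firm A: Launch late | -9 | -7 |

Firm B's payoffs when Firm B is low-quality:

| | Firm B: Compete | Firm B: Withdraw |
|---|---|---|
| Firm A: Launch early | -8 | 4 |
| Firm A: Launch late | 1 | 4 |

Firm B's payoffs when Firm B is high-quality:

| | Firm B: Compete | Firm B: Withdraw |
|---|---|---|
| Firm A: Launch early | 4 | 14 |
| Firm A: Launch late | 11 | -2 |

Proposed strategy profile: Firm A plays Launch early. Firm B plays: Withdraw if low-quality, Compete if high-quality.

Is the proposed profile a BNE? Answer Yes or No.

No

Firm A plays Launch early: E[Launch early] = 3/4·(3) + 1/4·(-6) = 3/4; E[Launch late] = -15/2. Best-responding. ✓
Firm B (product quality low-quality), facing Launch early: Compete gives -8, Withdraw gives 4. Proposed Withdraw is best. ✓
Firm B (product quality high-quality), facing Launch early: Compete gives 4, Withdraw gives 14. Proposed Compete is not best — profitable deviation exists. ✗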